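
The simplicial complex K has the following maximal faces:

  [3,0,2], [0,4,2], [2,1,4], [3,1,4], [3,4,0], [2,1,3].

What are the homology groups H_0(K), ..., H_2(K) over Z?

Fix the vertex order 0 < 1 < 2 < 3 < 4 and write every simplex with vertices in increasing order. Then dim K = 2 and the simplices of K are:

  0-simplices (5): [0], [1], [2], [3], [4]
  1-simplices (9): [0,2], [0,3], [0,4], [1,2], [1,3], [1,4], [2,3], [2,4], [3,4]
  2-simplices (6): [0,2,3], [0,2,4], [0,3,4], [1,2,3], [1,2,4], [1,3,4]

giving chain groups C_0 ≅ Z^5, C_1 ≅ Z^9, C_2 ≅ Z^6.

The boundary map ∂_1: C_1 → C_0 is given by ∂[p,q] = [q] − [p]. For instance
  ∂[1,2] = [2] − [1].
The 5×9 boundary matrix has rank 4 and Smith normal form diag(1,1,1,1).

The boundary map ∂_2: C_2 → C_1 maps a triangle to the signed sum of its edges. For instance
  ∂[1,2,4] = [2,4] − [1,4] + [1,2],
  ∂[0,2,4] = [2,4] − [0,4] + [0,2].
The 9×6 boundary matrix has rank 5 and Smith normal form diag(1,1,1,1,1).

Computing H_k = (kernel of ∂_k) / (image of ∂_{k+1}):

  H_0: rank C_0 − rank ∂_1 = 5 − 4 = 1, and the invariant factors of ∂_1 are all 1, so H_0 ≅ Z.
  H_1: rank ker ∂_1 − rank ∂_2 = (9 − 4) − 5 = 0, and the invariant factors of ∂_2 are all 1, so H_1 ≅ 0.
  H_2: rank ker ∂_2 − rank ∂_3 = (6 − 5) − 0 = 1, and there is no ∂_3, so H_2 ≅ Z.

As a check, the Euler characteristic is 5 − 9 + 6 = 2, which agrees with 1 − 0 + 1 = 2.
(K is a triangulation of the 2-sphere S^2.)

H_0 ≅ Z,  H_1 = 0,  H_2 ≅ Z.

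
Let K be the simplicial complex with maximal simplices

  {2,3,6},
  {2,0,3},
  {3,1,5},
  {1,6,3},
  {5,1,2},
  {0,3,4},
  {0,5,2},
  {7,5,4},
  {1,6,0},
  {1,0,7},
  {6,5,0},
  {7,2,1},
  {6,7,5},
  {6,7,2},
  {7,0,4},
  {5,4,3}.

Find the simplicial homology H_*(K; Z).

H_0 ≅ Z,  H_1 ≅ Z^2,  H_2 ≅ Z.

Fix the vertex order 0 < 1 < 2 < 3 < 4 < 5 < 6 < 7 and write every simplex with vertices in increasing order. Then dim K = 2 and the simplices of K are:

  0-simplices (8): [0], [1], [2], [3], [4], [5], [6], [7]
  1-simplices (24): (24 of them)
  2-simplices (16): [0,1,6], [0,1,7], [0,2,3], [0,2,5], [0,3,4], [0,4,7], [0,5,6], [1,2,5], [1,2,7], [1,3,5], [1,3,6], [2,3,6], [2,6,7], [3,4,5], [4,5,7], [5,6,7]

so the chain groups are C_0 ≅ Z^8, C_1 ≅ Z^24, C_2 ≅ Z^16.

∂_1: C_1 → C_0 is given by ∂[p,q] = [q] − [p]. For instance
  ∂[0,4] = [4] − [0].
The 8×24 boundary matrix has rank 7 and Smith normal form diag(1,1,1,1,1,1,1).

∂_2: C_2 → C_1 sends each 2-simplex [p,q,r] to [q,r] − [p,r] + [p,q]. For instance
  ∂[0,2,5] = [2,5] − [0,5] + [0,2],
  ∂[1,2,7] = [2,7] − [1,7] + [1,2].
As a 24×16 matrix over Z this has rank 15, with invariant factors (1,1,1,1,1,1,1,1,1,1,1,1,1,1,1).

Reading off H_k = ker ∂_k / im ∂_{k+1}:

  H_0: rank C_0 − rank ∂_1 = 8 − 7 = 1, and the invariant factors of ∂_1 are all 1, so H_0 ≅ Z.
  H_1: rank ker ∂_1 − rank ∂_2 = (24 − 7) − 15 = 2, and the invariant factors of ∂_2 are all 1, so H_1 ≅ Z^2.
  H_2: rank ker ∂_2 − rank ∂_3 = (16 − 15) − 0 = 1, and there is no ∂_3, so H_2 ≅ Z.

(K is a triangulation of the torus T^2.)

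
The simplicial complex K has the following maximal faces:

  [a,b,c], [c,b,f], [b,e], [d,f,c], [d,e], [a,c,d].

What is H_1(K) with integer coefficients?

H_1 ≅ Z.

Take the total order a < b < c < d < e < f on the vertex set. Then K (dimension 2) consists of the simplices:

  0-simplices (6): a, b, c, d, e, f
  1-simplices (10): ab, ac, ad, bc, be, bf, cd, cf, de, df
  2-simplices (4): abc, acd, bcf, cdf

Hence C_0 ≅ Z^6, C_1 ≅ Z^10, C_2 ≅ Z^4.

The boundary map ∂_1: C_1 → C_0 maps an edge to its endpoints' difference, ∂[p,q] = q − p. For instance
  ∂cf = f − c.
The 6×10 boundary matrix has rank 5 and Smith normal form diag(1,1,1,1,1).

∂_2: C_2 → C_1 acts by ∂[p,q,r] = [q,r] − [p,r] + [p,q]. For instance
  ∂abc = bc − ac + ab,
  ∂bcf = cf − bf + bc.
This gives a 10×4 integer matrix of rank 4; reducing to Smith normal form yields diagonal entries (1,1,1,1).

Now H_k = ker ∂_k / im ∂_{k+1}, so:

  H_1: rank ker ∂_1 − rank ∂_2 = (10 − 5) − 4 = 1, and the invariant factors of ∂_2 are all 1, so H_1 = Z.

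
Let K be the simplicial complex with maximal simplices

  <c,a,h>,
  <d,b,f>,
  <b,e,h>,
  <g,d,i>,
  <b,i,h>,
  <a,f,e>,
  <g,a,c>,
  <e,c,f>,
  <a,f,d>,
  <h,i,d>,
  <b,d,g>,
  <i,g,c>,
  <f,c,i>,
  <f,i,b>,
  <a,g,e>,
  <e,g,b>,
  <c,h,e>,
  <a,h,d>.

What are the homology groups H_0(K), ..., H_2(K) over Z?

Take the total order a < b < c < d < e < f < g < h < i on the vertex set. Then K (dimension 2) consists of the simplices:

  0-simplices (9): a, b, c, d, e, f, g, h, i
  1-simplices (27): ac, ad, ae, af, ag, ah, bd, be, bf, bg, bh, bi, ce, cf, cg, ch, ci, df, dg, dh, di, ef, eg, eh, fi, gi, hi
  2-simplices (18): acg, ach, adf, adh, aef, aeg, bdf, bdg, beg, beh, bfi, bhi, cef, ceh, cfi, cgi, dgi, dhi

Hence C_0 ≅ Z^9, C_1 ≅ Z^27, C_2 ≅ Z^18.

Boundary ∂_1: C_1 → C_0 sends each edge [p,q] (with p < q) to q − p. For instance
  ∂cg = g − c.
The resulting 9×27 matrix has rank 8, and its Smith normal form has invariant factors (1,1,1,1,1,1,1,1).

∂_2: C_2 → C_1 sends each 2-simplex [p,q,r] to [q,r] − [p,r] + [p,q]. For instance
  ∂cfi = fi − ci + cf,
  ∂aef = ef − af + ae.
This gives a 27×18 integer matrix of rank 18; reducing to Smith normal form yields diagonal entries (1,1,1,1,1,1,1,1,1,1,1,1,1,1,1,1,1,2).

From H_k ≅ ker(∂_k) / im(∂_{k+1}) we obtain:

  H_0: rank C_0 − rank ∂_1 = 9 − 8 = 1, and the invariant factors of ∂_1 are all 1, so H_0 ≅ Z.
  H_1: rank ker ∂_1 − rank ∂_2 = (27 − 8) − 18 = 1, and ∂_2 has invariant factor 2 > 1, so H_1 ≅ Z ⊕ Z/2.
  H_2: rank ker ∂_2 − rank ∂_3 = (18 − 18) − 0 = 0, and there is no ∂_3, so H_2 ≅ 0.

H_0 ≅ Z,  H_1 ≅ Z ⊕ Z/2,  H_2 = 0.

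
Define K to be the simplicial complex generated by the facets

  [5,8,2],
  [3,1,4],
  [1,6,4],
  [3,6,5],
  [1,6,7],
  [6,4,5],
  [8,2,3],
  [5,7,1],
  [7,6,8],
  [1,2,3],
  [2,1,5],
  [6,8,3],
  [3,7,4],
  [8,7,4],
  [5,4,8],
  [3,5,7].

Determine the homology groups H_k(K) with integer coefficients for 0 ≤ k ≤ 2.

H_0 = Z,  H_1 = Z^2,  H_2 = Z.

K has 8 vertices, 24 edges, 16 triangles.
rank ∂_0 = 0, rank ∂_1 = 7 ⇒ b_0 = 8 − 0 − 7 = 1; all invariant factors of ∂_1 are 1 so no torsion. So H_0 = Z.
rank ∂_1 = 7, rank ∂_2 = 15 ⇒ b_1 = 24 − 7 − 15 = 2; all invariant factors of ∂_2 are 1 so no torsion. So H_1 = Z^2.
rank ∂_2 = 15, rank ∂_3 = 0 ⇒ b_2 = 16 − 15 − 0 = 1. So H_2 = Z.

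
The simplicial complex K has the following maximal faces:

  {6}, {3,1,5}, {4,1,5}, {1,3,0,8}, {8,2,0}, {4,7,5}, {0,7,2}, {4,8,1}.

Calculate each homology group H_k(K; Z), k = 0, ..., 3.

H_0 ≅ Z^2,  H_1 ≅ Z,  H_2 = 0,  H_3 = 0.

We work with the vertex ordering 0 < 1 < 2 < 3 < 4 < 5 < 6 < 7 < 8. The simplices of K, each written with vertices in increasing order, are:

  0-simplices (9): [0], [1], [2], [3], [4], [5], [6], [7], [8]
  1-simplices (17): [0,1], [0,2], [0,3], [0,7], [0,8], [1,3], [1,4], [1,5], [1,8], [2,7], [2,8], [3,5], [3,8], [4,5], [4,7], [4,8], [5,7]
  2-simplices (10): [0,1,3], [0,1,8], [0,2,7], [0,2,8], [0,3,8], [1,3,5], [1,3,8], [1,4,5], [1,4,8], [4,5,7]
  3-simplices (1): [0,1,3,8]

giving chain groups C_0 ≅ Z^9, C_1 ≅ Z^17, C_2 ≅ Z^10, C_3 ≅ Z^1.

The boundary map ∂_1: C_1 → C_0 is given by ∂[p,q] = [q] − [p]. For instance
  ∂[0,1] = [1] − [0].
As a 9×17 matrix over Z this has rank 7, with invariant factors (1,1,1,1,1,1,1).

∂_2: C_2 → C_1 acts by ∂[p,q,r] = [q,r] − [p,r] + [p,q]. For instance
  ∂[1,3,5] = [3,5] − [1,5] + [1,3],
  ∂[0,1,3] = [1,3] − [0,3] + [0,1].
This gives a 17×10 integer matrix of rank 9; reducing to Smith normal form yields diagonal entries (1,1,1,1,1,1,1,1,1).

Boundary ∂_3: C_3 → C_2 sends each 3-simplex σ to the alternating sum Σ_i (−1)^i (σ with its i-th vertex removed). For instance
  ∂[0,1,3,8] = [1,3,8] − [0,3,8] + [0,1,8] − [0,1,3].
The resulting 10×1 matrix has rank 1, and its Smith normal form has invariant factors (1).

Now H_k = ker ∂_k / im ∂_{k+1}, so:

  H_0: rank C_0 − rank ∂_1 = 9 − 7 = 2, and the invariant factors of ∂_1 are all 1, so H_0 = Z^2.
  H_1: rank ker ∂_1 − rank ∂_2 = (17 − 7) − 9 = 1, and the invariant factors of ∂_2 are all 1, so H_1 = Z.
  H_2: rank ker ∂_2 − rank ∂_3 = (10 − 9) − 1 = 0, and the invariant factors of ∂_3 are all 1, so H_2 = 0.
  H_3: rank ker ∂_3 − rank ∂_4 = (1 − 1) − 0 = 0, and there is no ∂_4, so H_3 = 0.

As a check, the Euler characteristic is 9 − 17 + 10 − 1 = 1, which agrees with 2 − 1 + 0 − 0 = 1.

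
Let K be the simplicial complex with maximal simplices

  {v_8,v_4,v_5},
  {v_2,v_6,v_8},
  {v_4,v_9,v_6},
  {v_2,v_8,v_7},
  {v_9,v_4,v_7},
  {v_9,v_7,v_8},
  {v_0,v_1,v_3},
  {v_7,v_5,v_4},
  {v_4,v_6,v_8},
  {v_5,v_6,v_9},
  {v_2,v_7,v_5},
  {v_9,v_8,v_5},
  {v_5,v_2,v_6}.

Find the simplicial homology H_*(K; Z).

We work with the vertex ordering v_0 < v_1 < v_2 < v_3 < v_4 < v_5 < v_6 < v_7 < v_8 < v_9. The simplices of K, each written with vertices in increasing order, are:

  0-simplices (10): [v_0], [v_1], [v_2], [v_3], [v_4], [v_5], [v_6], [v_7], [v_8], [v_9]
  1-simplices (21): (21 of them)
  2-simplices (13): (13 of them)

Hence C_0 ≅ Z^10, C_1 ≅ Z^21, C_2 ≅ Z^13.

∂_1: C_1 → C_0 is given by ∂[p,q] = [q] − [p]. For instance
  ∂[v_2,v_5] = [v_5] − [v_2].
As a 10×21 matrix over Z this has rank 8, with invariant factors (1,1,1,1,1,1,1,1).

∂_2: C_2 → C_1 sends each 2-simplex [p,q,r] to [q,r] − [p,r] + [p,q]. For instance
  ∂[v_0,v_1,v_3] = [v_1,v_3] − [v_0,v_3] + [v_0,v_1],
  ∂[v_2,v_6,v_8] = [v_6,v_8] − [v_2,v_8] + [v_2,v_6].
The 21×13 boundary matrix has rank 13 and Smith normal form diag(1,1,1,1,1,1,1,1,1,1,1,1,2).

Reading off H_k = ker ∂_k / im ∂_{k+1}:

  H_0: rank C_0 − rank ∂_1 = 10 − 8 = 2, and the invariant factors of ∂_1 are all 1, so H_0 ≅ Z^2.
  H_1: rank ker ∂_1 − rank ∂_2 = (21 − 8) − 13 = 0, and ∂_2 has invariant factor 2 > 1, so H_1 ≅ Z/2.
  H_2: rank ker ∂_2 − rank ∂_3 = (13 − 13) − 0 = 0, and there is no ∂_3, so H_2 ≅ 0.

H_0 ≅ Z^2,  H_1 ≅ Z/2,  H_2 = 0.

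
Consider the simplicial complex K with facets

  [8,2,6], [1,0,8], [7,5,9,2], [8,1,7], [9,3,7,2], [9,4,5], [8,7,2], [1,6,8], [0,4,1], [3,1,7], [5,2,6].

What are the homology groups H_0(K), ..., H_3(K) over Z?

H_0 = Z,  H_1 = Z,  H_2 = 0,  H_3 = 0.

We work with the vertex ordering 0 < 1 < 2 < 3 < 4 < 5 < 6 < 7 < 8 < 9. The simplices of K, each written with vertices in increasing order, are:

  0-simplices (10): [0], [1], [2], [3], [4], [5], [6], [7], [8], [9]
  1-simplices (24): (24 of them)
  2-simplices (16): [0,1,4], [0,1,8], [1,3,7], [1,6,8], [1,7,8], [2,3,7], [2,3,9], [2,5,6], [2,5,7], [2,5,9], [2,6,8], [2,7,8], [2,7,9], [3,7,9], [4,5,9], [5,7,9]
  3-simplices (2): [2,3,7,9], [2,5,7,9]

so the chain groups are C_0 ≅ Z^10, C_1 ≅ Z^24, C_2 ≅ Z^16, C_3 ≅ Z^2.

∂_1: C_1 → C_0 is given by ∂[p,q] = [q] − [p]. For instance
  ∂[2,5] = [5] − [2].
The 10×24 boundary matrix has rank 9 and Smith normal form diag(1,1,1,1,1,1,1,1,1).

Boundary ∂_2: C_2 → C_1 acts by ∂[p,q,r] = [q,r] − [p,r] + [p,q]. For instance
  ∂[1,7,8] = [7,8] − [1,8] + [1,7],
  ∂[1,6,8] = [6,8] − [1,8] + [1,6].
As a 24×16 matrix over Z this has rank 14, with invariant factors (1,1,1,1,1,1,1,1,1,1,1,1,1,1).

Boundary ∂_3: C_3 → C_2 sends each 3-simplex σ to the alternating sum Σ_i (−1)^i (σ with its i-th vertex removed). For instance
  ∂[2,3,7,9] = [3,7,9] − [2,7,9] + [2,3,9] − [2,3,7],
  ∂[2,5,7,9] = [5,7,9] − [2,7,9] + [2,5,9] − [2,5,7].
This gives a 16×2 integer matrix of rank 2; reducing to Smith normal form yields diagonal entries (1,1).

Now H_k = ker ∂_k / im ∂_{k+1}, so:

  H_0: rank C_0 − rank ∂_1 = 10 − 9 = 1, and the invariant factors of ∂_1 are all 1, so H_0 ≅ Z.
  H_1: rank ker ∂_1 − rank ∂_2 = (24 − 9) − 14 = 1, and the invariant factors of ∂_2 are all 1, so H_1 ≅ Z.
  H_2: rank ker ∂_2 − rank ∂_3 = (16 − 14) − 2 = 0, and the invariant factors of ∂_3 are all 1, so H_2 ≅ 0.
  H_3: rank ker ∂_3 − rank ∂_4 = (2 − 2) − 0 = 0, and there is no ∂_4, so H_3 ≅ 0.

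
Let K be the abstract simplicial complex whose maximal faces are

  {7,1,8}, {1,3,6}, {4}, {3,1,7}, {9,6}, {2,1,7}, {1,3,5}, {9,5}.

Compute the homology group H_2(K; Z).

Take the total order 1 < 2 < 3 < 4 < 5 < 6 < 7 < 8 < 9 on the vertex set. Then K (dimension 2) consists of the simplices:

  0-simplices (9): [1], [2], [3], [4], [5], [6], [7], [8], [9]
  1-simplices (13): [1,2], [1,3], [1,5], [1,6], [1,7], [1,8], [2,7], [3,5], [3,6], [3,7], [5,9], [6,9], [7,8]
  2-simplices (5): [1,2,7], [1,3,5], [1,3,6], [1,3,7], [1,7,8]

giving chain groups C_0 ≅ Z^9, C_1 ≅ Z^13, C_2 ≅ Z^5.

∂_1: C_1 → C_0 is given by ∂[p,q] = [q] − [p].
As a 9×13 matrix over Z this has rank 7, with invariant factors (1,1,1,1,1,1,1).

∂_2: C_2 → C_1 acts by ∂[p,q,r] = [q,r] − [p,r] + [p,q]. For instance
  ∂[1,3,7] = [3,7] − [1,7] + [1,3],
  ∂[1,7,8] = [7,8] − [1,8] + [1,7].
The resulting 13×5 matrix has rank 5, and its Smith normal form has invariant factors (1,1,1,1,1).

Computing H_k = (kernel of ∂_k) / (image of ∂_{k+1}):

  H_2: rank ker ∂_2 − rank ∂_3 = (5 − 5) − 0 = 0, and there is no ∂_3, so H_2 ≅ 0.

H_2 ≅ 0.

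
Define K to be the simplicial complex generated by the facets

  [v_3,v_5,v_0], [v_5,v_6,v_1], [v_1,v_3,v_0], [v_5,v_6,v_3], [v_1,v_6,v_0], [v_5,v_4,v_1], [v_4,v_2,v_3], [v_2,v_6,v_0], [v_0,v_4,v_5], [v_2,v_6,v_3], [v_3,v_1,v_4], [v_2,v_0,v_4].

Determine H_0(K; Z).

Fix the vertex order v_0 < v_1 < v_2 < v_3 < v_4 < v_5 < v_6 and write every simplex with vertices in increasing order. Then dim K = 2 and the simplices of K are:

  0-simplices (7): [v_0], [v_1], [v_2], [v_3], [v_4], [v_5], [v_6]
  1-simplices (18): (18 of them)
  2-simplices (12): (12 of them)

Hence C_0 ≅ Z^7, C_1 ≅ Z^18, C_2 ≅ Z^12.

The boundary map ∂_1: C_1 → C_0 sends each edge [p,q] (with p < q) to q − p. For instance
  ∂[v_0,v_2] = [v_2] − [v_0].
This gives a 7×18 integer matrix of rank 6; reducing to Smith normal form yields diagonal entries (1,1,1,1,1,1).

The boundary map ∂_2: C_2 → C_1 sends each 2-simplex [p,q,r] to [q,r] − [p,r] + [p,q]. For instance
  ∂[v_2,v_3,v_4] = [v_3,v_4] − [v_2,v_4] + [v_2,v_3],
  ∂[v_0,v_1,v_6] = [v_1,v_6] − [v_0,v_6] + [v_0,v_1].
The resulting 18×12 matrix has rank 12, and its Smith normal form has invariant factors (1,1,1,1,1,1,1,1,1,1,1,2).

Now H_k = ker ∂_k / im ∂_{k+1}, so:

  H_0: rank C_0 − rank ∂_1 = 7 − 6 = 1, and the invariant factors of ∂_1 are all 1, so H_0 = Z.

H_0 = Z.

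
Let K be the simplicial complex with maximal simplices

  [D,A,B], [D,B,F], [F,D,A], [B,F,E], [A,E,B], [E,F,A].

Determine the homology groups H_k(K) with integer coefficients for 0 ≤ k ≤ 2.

Order the vertices as A < B < D < E < F. Listing each simplex with vertices in this order, K has dimension 2 with simplices:

  0-simplices (5): A, B, D, E, F
  1-simplices (9): AB, AD, AE, AF, BD, BE, BF, DF, EF
  2-simplices (6): ABD, ABE, ADF, AEF, BDF, BEF

so the chain groups are C_0 ≅ Z^5, C_1 ≅ Z^9, C_2 ≅ Z^6.

The boundary map ∂_1: C_1 → C_0 is given by ∂[p,q] = [q] − [p]. For instance
  ∂BD = D − B.
The 5×9 boundary matrix has rank 4 and Smith normal form diag(1,1,1,1).

The boundary map ∂_2: C_2 → C_1 maps a triangle to the signed sum of its edges. For instance
  ∂ADF = DF − AF + AD,
  ∂BEF = EF − BF + BE.
The 9×6 boundary matrix has rank 5 and Smith normal form diag(1,1,1,1,1).

From H_k ≅ ker(∂_k) / im(∂_{k+1}) we obtain:

  H_0: rank C_0 − rank ∂_1 = 5 − 4 = 1, and the invariant factors of ∂_1 are all 1, so H_0 ≅ Z.
  H_1: rank ker ∂_1 − rank ∂_2 = (9 − 4) − 5 = 0, and the invariant factors of ∂_2 are all 1, so H_1 ≅ 0.
  H_2: rank ker ∂_2 − rank ∂_3 = (6 − 5) − 0 = 1, and there is no ∂_3, so H_2 ≅ Z.

As a check, the Euler characteristic is 5 − 9 + 6 = 2, which agrees with 1 − 0 + 1 = 2.
(K is a triangulation of the 2-sphere S^2.)

H_0 = Z,  H_1 = 0,  H_2 = Z.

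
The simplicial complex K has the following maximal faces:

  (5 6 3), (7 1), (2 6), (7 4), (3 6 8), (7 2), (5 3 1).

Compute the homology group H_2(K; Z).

H_2 ≅ 0.

We work with the vertex ordering 1 < 2 < 3 < 4 < 5 < 6 < 7 < 8. The simplices of K, each written with vertices in increasing order, are:

  0-simplices (8): [1], [2], [3], [4], [5], [6], [7], [8]
  1-simplices (11): [1,3], [1,5], [1,7], [2,6], [2,7], [3,5], [3,6], [3,8], [4,7], [5,6], [6,8]
  2-simplices (3): [1,3,5], [3,5,6], [3,6,8]

giving chain groups C_0 ≅ Z^8, C_1 ≅ Z^11, C_2 ≅ Z^3.

Boundary ∂_1: C_1 → C_0 maps an edge to its endpoints' difference, ∂[p,q] = q − p.
As a 8×11 matrix over Z this has rank 7, with invariant factors (1,1,1,1,1,1,1).

The boundary map ∂_2: C_2 → C_1 maps a triangle to the signed sum of its edges. For instance
  ∂[1,3,5] = [3,5] − [1,5] + [1,3],
  ∂[3,5,6] = [5,6] − [3,6] + [3,5].
This gives a 11×3 integer matrix of rank 3; reducing to Smith normal form yields diagonal entries (1,1,1).

From H_k ≅ ker(∂_k) / im(∂_{k+1}) we obtain:

  H_2: rank ker ∂_2 − rank ∂_3 = (3 − 3) − 0 = 0, and there is no ∂_3, so H_2 ≅ 0.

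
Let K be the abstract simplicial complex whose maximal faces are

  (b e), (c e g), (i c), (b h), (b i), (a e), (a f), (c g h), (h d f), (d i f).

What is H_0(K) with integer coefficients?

K has 9 vertices, 16 edges, 4 triangles.
rank ∂_0 = 0, rank ∂_1 = 8 ⇒ b_0 = 9 − 0 − 8 = 1; all invariant factors of ∂_1 are 1 so no torsion. So H_0 ≅ Z.

H_0 = Z.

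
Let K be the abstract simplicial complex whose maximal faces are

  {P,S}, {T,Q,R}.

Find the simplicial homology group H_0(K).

Order the vertices as P < Q < R < S < T. Listing each simplex with vertices in this order, K has dimension 2 with simplices:

  0-simplices (5): P, Q, R, S, T
  1-simplices (4): PS, QR, QT, RT
  2-simplices (1): QRT

so the chain groups are C_0 ≅ Z^5, C_1 ≅ Z^4, C_2 ≅ Z^1.

Boundary ∂_1: C_1 → C_0 is given by ∂[p,q] = [q] − [p].
The 5×4 boundary matrix has rank 3 and Smith normal form diag(1,1,1).

Boundary ∂_2: C_2 → C_1 sends each 2-simplex [p,q,r] to [q,r] − [p,r] + [p,q]. For instance
  ∂QRT = RT − QT + QR.
As a 4×1 matrix over Z this has rank 1, with invariant factors (1).

Computing H_k = (kernel of ∂_k) / (image of ∂_{k+1}):

  H_0: rank C_0 − rank ∂_1 = 5 − 3 = 2, and the invariant factors of ∂_1 are all 1, so H_0 ≅ Z^2.

(K is a triangulation of the disjoint union of the 2-simplex and the 1-simplex.)

H_0 ≅ Z^2.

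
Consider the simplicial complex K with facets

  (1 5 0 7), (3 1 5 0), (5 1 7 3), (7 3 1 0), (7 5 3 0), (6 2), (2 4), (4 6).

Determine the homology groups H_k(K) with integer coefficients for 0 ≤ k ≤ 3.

H_0 = Z^2,  H_1 = Z,  H_2 = 0,  H_3 = Z.

Fix the vertex order 0 < 1 < 2 < 3 < 4 < 5 < 6 < 7 and write every simplex with vertices in increasing order. Then dim K = 3 and the simplices of K are:

  0-simplices (8): [0], [1], [2], [3], [4], [5], [6], [7]
  1-simplices (13): [0,1], [0,3], [0,5], [0,7], [1,3], [1,5], [1,7], [2,4], [2,6], [3,5], [3,7], [4,6], [5,7]
  2-simplices (10): [0,1,3], [0,1,5], [0,1,7], [0,3,5], [0,3,7], [0,5,7], [1,3,5], [1,3,7], [1,5,7], [3,5,7]
  3-simplices (5): [0,1,3,5], [0,1,3,7], [0,1,5,7], [0,3,5,7], [1,3,5,7]

Hence C_0 ≅ Z^8, C_1 ≅ Z^13, C_2 ≅ Z^10, C_3 ≅ Z^5.

The boundary map ∂_1: C_1 → C_0 maps an edge to its endpoints' difference, ∂[p,q] = q − p.
This gives a 8×13 integer matrix of rank 6; reducing to Smith normal form yields diagonal entries (1,1,1,1,1,1).

∂_2: C_2 → C_1 acts by ∂[p,q,r] = [q,r] − [p,r] + [p,q]. For instance
  ∂[0,1,5] = [1,5] − [0,5] + [0,1],
  ∂[1,3,5] = [3,5] − [1,5] + [1,3].
As a 13×10 matrix over Z this has rank 6, with invariant factors (1,1,1,1,1,1).

The boundary map ∂_3: C_3 → C_2 sends each 3-simplex σ to the alternating sum Σ_i (−1)^i (σ with its i-th vertex removed). For instance
  ∂[1,3,5,7] = [3,5,7] − [1,5,7] + [1,3,7] − [1,3,5],
  ∂[0,1,3,5] = [1,3,5] − [0,3,5] + [0,1,5] − [0,1,3].
This gives a 10×5 integer matrix of rank 4; reducing to Smith normal form yields diagonal entries (1,1,1,1).

Now H_k = ker ∂_k / im ∂_{k+1}, so:

  H_0: rank C_0 − rank ∂_1 = 8 − 6 = 2, and the invariant factors of ∂_1 are all 1, so H_0 = Z^2.
  H_1: rank ker ∂_1 − rank ∂_2 = (13 − 6) − 6 = 1, and the invariant factors of ∂_2 are all 1, so H_1 = Z.
  H_2: rank ker ∂_2 − rank ∂_3 = (10 − 6) − 4 = 0, and the invariant factors of ∂_3 are all 1, so H_2 = 0.
  H_3: rank ker ∂_3 − rank ∂_4 = (5 − 4) − 0 = 1, and there is no ∂_4, so H_3 = Z.

As a check, the Euler characteristic is 8 − 13 + 10 − 5 = 0, which agrees with 2 − 1 + 0 − 1 = 0.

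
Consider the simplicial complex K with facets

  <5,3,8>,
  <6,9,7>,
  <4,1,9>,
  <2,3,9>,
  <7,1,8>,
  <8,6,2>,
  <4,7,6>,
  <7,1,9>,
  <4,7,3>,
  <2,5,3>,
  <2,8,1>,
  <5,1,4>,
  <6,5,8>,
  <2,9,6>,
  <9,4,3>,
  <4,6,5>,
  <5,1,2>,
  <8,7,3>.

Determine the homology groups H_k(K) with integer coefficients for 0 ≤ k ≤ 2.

H_0 ≅ Z,  H_1 ≅ Z × Z/2,  H_2 = 0.

Order the vertices as 1 < 2 < 3 < 4 < 5 < 6 < 7 < 8 < 9. Listing each simplex with vertices in this order, K has dimension 2 with simplices:

  0-simplices (9): [1], [2], [3], [4], [5], [6], [7], [8], [9]
  1-simplices (27): (27 of them)
  2-simplices (18): [1,2,5], [1,2,8], [1,4,5], [1,4,9], [1,7,8], [1,7,9], [2,3,5], [2,3,9], [2,6,8], [2,6,9], [3,4,7], [3,4,9], [3,5,8], [3,7,8], [4,5,6], [4,6,7], [5,6,8], [6,7,9]

so the chain groups are C_0 ≅ Z^9, C_1 ≅ Z^27, C_2 ≅ Z^18.

∂_1: C_1 → C_0 sends each edge [p,q] (with p < q) to q − p. For instance
  ∂[7,8] = [8] − [7].
As a 9×27 matrix over Z this has rank 8, with invariant factors (1,1,1,1,1,1,1,1).

The boundary map ∂_2: C_2 → C_1 sends each 2-simplex [p,q,r] to [q,r] − [p,r] + [p,q]. For instance
  ∂[5,6,8] = [6,8] − [5,8] + [5,6],
  ∂[2,6,9] = [6,9] − [2,9] + [2,6].
The 27×18 boundary matrix has rank 18 and Smith normal form diag(1,1,1,1,1,1,1,1,1,1,1,1,1,1,1,1,1,2).

Reading off H_k = ker ∂_k / im ∂_{k+1}:

  H_0: rank C_0 − rank ∂_1 = 9 − 8 = 1, and the invariant factors of ∂_1 are all 1, so H_0 ≅ Z.
  H_1: rank ker ∂_1 − rank ∂_2 = (27 − 8) − 18 = 1, and ∂_2 has invariant factor 2 > 1, so H_1 ≅ Z × Z/2.
  H_2: rank ker ∂_2 − rank ∂_3 = (18 − 18) − 0 = 0, and there is no ∂_3, so H_2 ≅ 0.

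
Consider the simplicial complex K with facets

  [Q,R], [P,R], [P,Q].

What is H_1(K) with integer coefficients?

We work with the vertex ordering P < Q < R. The simplices of K, each written with vertices in increasing order, are:

  0-simplices (3): P, Q, R
  1-simplices (3): PQ, PR, QR

so the chain groups are C_0 ≅ Z^3, C_1 ≅ Z^3.

The boundary map ∂_1: C_1 → C_0 sends each edge [p,q] (with p < q) to q − p.
This gives a 3×3 integer matrix of rank 2; reducing to Smith normal form yields diagonal entries (1,1).

From H_k ≅ ker(∂_k) / im(∂_{k+1}) we obtain:

  H_1: rank ker ∂_1 − rank ∂_2 = (3 − 2) − 0 = 1, and there is no ∂_2, so H_1 ≅ Z.

(K is a triangulation of the circle S^1.)

H_1 ≅ Z.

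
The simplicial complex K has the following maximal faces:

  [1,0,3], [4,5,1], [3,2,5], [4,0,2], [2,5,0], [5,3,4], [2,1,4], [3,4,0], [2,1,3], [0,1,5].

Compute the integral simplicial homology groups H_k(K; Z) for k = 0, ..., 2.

Take the total order 0 < 1 < 2 < 3 < 4 < 5 on the vertex set. Then K (dimension 2) consists of the simplices:

  0-simplices (6): [0], [1], [2], [3], [4], [5]
  1-simplices (15): [0,1], [0,2], [0,3], [0,4], [0,5], [1,2], [1,3], [1,4], [1,5], [2,3], [2,4], [2,5], [3,4], [3,5], [4,5]
  2-simplices (10): [0,1,3], [0,1,5], [0,2,4], [0,2,5], [0,3,4], [1,2,3], [1,2,4], [1,4,5], [2,3,5], [3,4,5]

Hence C_0 ≅ Z^6, C_1 ≅ Z^15, C_2 ≅ Z^10.

The boundary map ∂_1: C_1 → C_0 sends each edge [p,q] (with p < q) to q − p. For instance
  ∂[3,4] = [4] − [3].
This gives a 6×15 integer matrix of rank 5; reducing to Smith normal form yields diagonal entries (1,1,1,1,1).

The boundary map ∂_2: C_2 → C_1 maps a triangle to the signed sum of its edges. For instance
  ∂[1,4,5] = [4,5] − [1,5] + [1,4],
  ∂[0,1,5] = [1,5] − [0,5] + [0,1].
As a 15×10 matrix over Z this has rank 10, with invariant factors (1,1,1,1,1,1,1,1,1,2).

From H_k ≅ ker(∂_k) / im(∂_{k+1}) we obtain:

  H_0: rank C_0 − rank ∂_1 = 6 − 5 = 1, and the invariant factors of ∂_1 are all 1, so H_0 ≅ Z.
  H_1: rank ker ∂_1 − rank ∂_2 = (15 − 5) − 10 = 0, and ∂_2 has invariant factor 2 > 1, so H_1 ≅ Z/2Z.
  H_2: rank ker ∂_2 − rank ∂_3 = (10 − 10) − 0 = 0, and there is no ∂_3, so H_2 ≅ 0.

(K is a triangulation of the real projective plane RP^2.)

H_0 = Z,  H_1 = Z/2Z,  H_2 = 0.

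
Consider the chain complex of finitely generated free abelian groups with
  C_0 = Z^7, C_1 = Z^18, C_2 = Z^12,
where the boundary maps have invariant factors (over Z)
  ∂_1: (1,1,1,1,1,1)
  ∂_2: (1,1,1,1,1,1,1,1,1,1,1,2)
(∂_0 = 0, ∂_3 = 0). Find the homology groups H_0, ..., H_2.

H_0: b_0 = 7 − 0 − 6 = 1; torsion from ∂_1 factors > 1: none. So H_0 = Z.
H_1: b_1 = 18 − 6 − 12 = 0; torsion from ∂_2 factors > 1: [2]. So H_1 = Z/2.
H_2: b_2 = 12 − 12 − 0 = 0; torsion from ∂_3 factors > 1: none. So H_2 = 0.

H_0 = Z,  H_1 = Z/2,  H_2 = 0.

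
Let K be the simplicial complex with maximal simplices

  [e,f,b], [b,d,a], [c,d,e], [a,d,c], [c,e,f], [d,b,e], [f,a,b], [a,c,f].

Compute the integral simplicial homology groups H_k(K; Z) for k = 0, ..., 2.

H_0 ≅ Z,  H_1 = 0,  H_2 ≅ Z.

We work with the vertex ordering a < b < c < d < e < f. The simplices of K, each written with vertices in increasing order, are:

  0-simplices (6): a, b, c, d, e, f
  1-simplices (12): ab, ac, ad, af, bd, be, bf, cd, ce, cf, de, ef
  2-simplices (8): abd, abf, acd, acf, bde, bef, cde, cef

giving chain groups C_0 ≅ Z^6, C_1 ≅ Z^12, C_2 ≅ Z^8.

Boundary ∂_1: C_1 → C_0 is given by ∂[p,q] = [q] − [p]. For instance
  ∂ac = c − a.
This gives a 6×12 integer matrix of rank 5; reducing to Smith normal form yields diagonal entries (1,1,1,1,1).

Boundary ∂_2: C_2 → C_1 acts by ∂[p,q,r] = [q,r] − [p,r] + [p,q]. For instance
  ∂acd = cd − ad + ac,
  ∂cef = ef − cf + ce.
This gives a 12×8 integer matrix of rank 7; reducing to Smith normal form yields diagonal entries (1,1,1,1,1,1,1).

From H_k ≅ ker(∂_k) / im(∂_{k+1}) we obtain:

  H_0: rank C_0 − rank ∂_1 = 6 − 5 = 1, and the invariant factors of ∂_1 are all 1, so H_0 = Z.
  H_1: rank ker ∂_1 − rank ∂_2 = (12 − 5) − 7 = 0, and the invariant factors of ∂_2 are all 1, so H_1 = 0.
  H_2: rank ker ∂_2 − rank ∂_3 = (8 − 7) − 0 = 1, and there is no ∂_3, so H_2 = Z.

As a check, the Euler characteristic is 6 − 12 + 8 = 2, which agrees with 1 − 0 + 1 = 2.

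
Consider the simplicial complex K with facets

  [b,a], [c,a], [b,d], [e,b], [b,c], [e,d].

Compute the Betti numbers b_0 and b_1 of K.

We work with the vertex ordering a < b < c < d < e. The simplices of K, each written with vertices in increasing order, are:

  0-simplices (5): a, b, c, d, e
  1-simplices (6): ab, ac, bc, bd, be, de

giving chain groups C_0 ≅ Z^5, C_1 ≅ Z^6.

∂_1: C_1 → C_0 sends each edge [p,q] (with p < q) to q − p. For instance
  ∂bd = d − b.
The 5×6 boundary matrix has rank 4 and Smith normal form diag(1,1,1,1).

Now H_k = ker ∂_k / im ∂_{k+1}, so:

  H_0: rank C_0 − rank ∂_1 = 5 − 4 = 1, and the invariant factors of ∂_1 are all 1, so H_0 ≅ Z.
  H_1: rank ker ∂_1 − rank ∂_2 = (6 − 4) − 0 = 2, and there is no ∂_2, so H_1 ≅ Z^2.

As a check, the Euler characteristic is 5 − 6 = -1, which agrees with 1 − 2 = -1.

Hence the Betti numbers are b_0 = 1, b_1 = 2.

b_0 = 1, b_1 = 2.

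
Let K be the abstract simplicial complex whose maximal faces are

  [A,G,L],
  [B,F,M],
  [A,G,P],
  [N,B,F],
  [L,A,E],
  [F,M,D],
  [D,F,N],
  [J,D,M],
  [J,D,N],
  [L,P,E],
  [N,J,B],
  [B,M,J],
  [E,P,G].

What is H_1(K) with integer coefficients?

H_1 ≅ Z.

K has 11 vertices, 22 edges, 13 triangles.
rank ∂_1 = 9, rank ∂_2 = 12 ⇒ b_1 = 22 − 9 − 12 = 1; all invariant factors of ∂_2 are 1 so no torsion. So H_1 ≅ Z.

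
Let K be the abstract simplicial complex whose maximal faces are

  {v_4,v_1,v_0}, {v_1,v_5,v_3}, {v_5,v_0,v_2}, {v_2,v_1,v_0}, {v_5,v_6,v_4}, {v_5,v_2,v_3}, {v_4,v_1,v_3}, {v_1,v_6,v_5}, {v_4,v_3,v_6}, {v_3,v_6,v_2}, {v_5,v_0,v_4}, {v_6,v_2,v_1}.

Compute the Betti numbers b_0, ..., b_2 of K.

b_0 = 1, b_1 = 0, b_2 = 0.

Order the vertices as v_0 < v_1 < v_2 < v_3 < v_4 < v_5 < v_6. Listing each simplex with vertices in this order, K has dimension 2 with simplices:

  0-simplices (7): [v_0], [v_1], [v_2], [v_3], [v_4], [v_5], [v_6]
  1-simplices (18): (18 of them)
  2-simplices (12): (12 of them)

giving chain groups C_0 ≅ Z^7, C_1 ≅ Z^18, C_2 ≅ Z^12.

The boundary map ∂_1: C_1 → C_0 maps an edge to its endpoints' difference, ∂[p,q] = q − p. For instance
  ∂[v_0,v_2] = [v_2] − [v_0].
The resulting 7×18 matrix has rank 6, and its Smith normal form has invariant factors (1,1,1,1,1,1).

The boundary map ∂_2: C_2 → C_1 acts by ∂[p,q,r] = [q,r] − [p,r] + [p,q]. For instance
  ∂[v_2,v_3,v_6] = [v_3,v_6] − [v_2,v_6] + [v_2,v_3],
  ∂[v_4,v_5,v_6] = [v_5,v_6] − [v_4,v_6] + [v_4,v_5].
The resulting 18×12 matrix has rank 12, and its Smith normal form has invariant factors (1,1,1,1,1,1,1,1,1,1,1,2).

Now H_k = ker ∂_k / im ∂_{k+1}, so:

  H_0: rank C_0 − rank ∂_1 = 7 − 6 = 1, and the invariant factors of ∂_1 are all 1, so H_0 = Z.
  H_1: rank ker ∂_1 − rank ∂_2 = (18 − 6) − 12 = 0, and ∂_2 has invariant factor 2 > 1, so H_1 = Z/2.
  H_2: rank ker ∂_2 − rank ∂_3 = (12 − 12) − 0 = 0, and there is no ∂_3, so H_2 = 0.

Hence the Betti numbers are b_0 = 1, b_1 = 0, b_2 = 0.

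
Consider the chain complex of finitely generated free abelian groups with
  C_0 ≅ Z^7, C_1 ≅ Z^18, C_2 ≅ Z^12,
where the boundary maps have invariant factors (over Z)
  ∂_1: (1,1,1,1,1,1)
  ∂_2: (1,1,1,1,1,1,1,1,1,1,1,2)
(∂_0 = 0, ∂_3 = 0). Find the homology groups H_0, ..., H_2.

H_0 ≅ Z,  H_1 ≅ Z_2,  H_2 = 0.

H_0: b_0 = 7 − 0 − 6 = 1; torsion from ∂_1 factors > 1: none. So H_0 ≅ Z.
H_1: b_1 = 18 − 6 − 12 = 0; torsion from ∂_2 factors > 1: [2]. So H_1 ≅ Z_2.
H_2: b_2 = 12 − 12 − 0 = 0; torsion from ∂_3 factors > 1: none. So H_2 ≅ 0.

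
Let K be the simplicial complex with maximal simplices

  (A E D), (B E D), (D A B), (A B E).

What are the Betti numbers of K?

b_0 = 1, b_1 = 0, b_2 = 1.

We work with the vertex ordering A < B < D < E. The simplices of K, each written with vertices in increasing order, are:

  0-simplices (4): A, B, D, E
  1-simplices (6): AB, AD, AE, BD, BE, DE
  2-simplices (4): ABD, ABE, ADE, BDE

giving chain groups C_0 ≅ Z^4, C_1 ≅ Z^6, C_2 ≅ Z^4.

Boundary ∂_1: C_1 → C_0 maps an edge to its endpoints' difference, ∂[p,q] = q − p.
The 4×6 boundary matrix has rank 3 and Smith normal form diag(1,1,1).

Boundary ∂_2: C_2 → C_1 acts by ∂[p,q,r] = [q,r] − [p,r] + [p,q]. For instance
  ∂ABE = BE − AE + AB,
  ∂ADE = DE − AE + AD.
This gives a 6×4 integer matrix of rank 3; reducing to Smith normal form yields diagonal entries (1,1,1).

From H_k ≅ ker(∂_k) / im(∂_{k+1}) we obtain:

  H_0: rank C_0 − rank ∂_1 = 4 − 3 = 1, and the invariant factors of ∂_1 are all 1, so H_0 ≅ Z.
  H_1: rank ker ∂_1 − rank ∂_2 = (6 − 3) − 3 = 0, and the invariant factors of ∂_2 are all 1, so H_1 ≅ 0.
  H_2: rank ker ∂_2 − rank ∂_3 = (4 − 3) − 0 = 1, and there is no ∂_3, so H_2 ≅ Z.

Hence the Betti numbers are b_0 = 1, b_1 = 0, b_2 = 1.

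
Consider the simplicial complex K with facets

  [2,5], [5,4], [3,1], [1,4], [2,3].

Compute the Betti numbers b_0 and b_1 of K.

We work with the vertex ordering 1 < 2 < 3 < 4 < 5. The simplices of K, each written with vertices in increasing order, are:

  0-simplices (5): [1], [2], [3], [4], [5]
  1-simplices (5): [1,3], [1,4], [2,3], [2,5], [4,5]

Hence C_0 ≅ Z^5, C_1 ≅ Z^5.

∂_1: C_1 → C_0 maps an edge to its endpoints' difference, ∂[p,q] = q − p. For instance
  ∂[2,5] = [5] − [2].
This gives a 5×5 integer matrix of rank 4; reducing to Smith normal form yields diagonal entries (1,1,1,1).

From H_k ≅ ker(∂_k) / im(∂_{k+1}) we obtain:

  H_0: rank C_0 − rank ∂_1 = 5 − 4 = 1, and the invariant factors of ∂_1 are all 1, so H_0 = Z.
  H_1: rank ker ∂_1 − rank ∂_2 = (5 − 4) − 0 = 1, and there is no ∂_2, so H_1 = Z.

(K is a triangulation of the circle S^1.)

Hence the Betti numbers are b_0 = 1, b_1 = 1.

b_0 = 1, b_1 = 1.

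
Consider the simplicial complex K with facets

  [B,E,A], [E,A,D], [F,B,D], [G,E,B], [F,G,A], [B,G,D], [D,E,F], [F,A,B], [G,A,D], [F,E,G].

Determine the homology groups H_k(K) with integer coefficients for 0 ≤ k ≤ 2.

Fix the vertex order A < B < D < E < F < G and write every simplex with vertices in increasing order. Then dim K = 2 and the simplices of K are:

  0-simplices (6): A, B, D, E, F, G
  1-simplices (15): AB, AD, AE, AF, AG, BD, BE, BF, BG, DE, DF, DG, EF, EG, FG
  2-simplices (10): ABE, ABF, ADE, ADG, AFG, BDF, BDG, BEG, DEF, EFG

giving chain groups C_0 ≅ Z^6, C_1 ≅ Z^15, C_2 ≅ Z^10.

The boundary map ∂_1: C_1 → C_0 sends each edge [p,q] (with p < q) to q − p.
As a 6×15 matrix over Z this has rank 5, with invariant factors (1,1,1,1,1).

∂_2: C_2 → C_1 sends each 2-simplex [p,q,r] to [q,r] − [p,r] + [p,q]. For instance
  ∂EFG = FG − EG + EF,
  ∂ADG = DG − AG + AD.
The 15×10 boundary matrix has rank 10 and Smith normal form diag(1,1,1,1,1,1,1,1,1,2).

Computing H_k = (kernel of ∂_k) / (image of ∂_{k+1}):

  H_0: rank C_0 − rank ∂_1 = 6 − 5 = 1, and the invariant factors of ∂_1 are all 1, so H_0 ≅ Z.
  H_1: rank ker ∂_1 − rank ∂_2 = (15 − 5) − 10 = 0, and ∂_2 has invariant factor 2 > 1, so H_1 ≅ Z_2.
  H_2: rank ker ∂_2 − rank ∂_3 = (10 − 10) − 0 = 0, and there is no ∂_3, so H_2 ≅ 0.

H_0 ≅ Z,  H_1 ≅ Z_2,  H_2 = 0.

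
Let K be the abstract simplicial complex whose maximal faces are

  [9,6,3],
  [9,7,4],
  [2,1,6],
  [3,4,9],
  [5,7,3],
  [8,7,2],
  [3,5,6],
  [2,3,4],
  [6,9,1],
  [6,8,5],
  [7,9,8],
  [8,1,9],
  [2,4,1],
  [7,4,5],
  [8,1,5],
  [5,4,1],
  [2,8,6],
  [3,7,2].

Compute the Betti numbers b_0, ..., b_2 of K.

b_0 = 1, b_1 = 1, b_2 = 0.

Take the total order 1 < 2 < 3 < 4 < 5 < 6 < 7 < 8 < 9 on the vertex set. Then K (dimension 2) consists of the simplices:

  0-simplices (9): [1], [2], [3], [4], [5], [6], [7], [8], [9]
  1-simplices (27): (27 of them)
  2-simplices (18): [1,2,4], [1,2,6], [1,4,5], [1,5,8], [1,6,9], [1,8,9], [2,3,4], [2,3,7], [2,6,8], [2,7,8], [3,4,9], [3,5,6], [3,5,7], [3,6,9], [4,5,7], [4,7,9], [5,6,8], [7,8,9]

so the chain groups are C_0 ≅ Z^9, C_1 ≅ Z^27, C_2 ≅ Z^18.

The boundary map ∂_1: C_1 → C_0 sends each edge [p,q] (with p < q) to q − p. For instance
  ∂[1,4] = [4] − [1].
The resulting 9×27 matrix has rank 8, and its Smith normal form has invariant factors (1,1,1,1,1,1,1,1).

∂_2: C_2 → C_1 acts by ∂[p,q,r] = [q,r] − [p,r] + [p,q]. For instance
  ∂[2,7,8] = [7,8] − [2,8] + [2,7],
  ∂[4,7,9] = [7,9] − [4,9] + [4,7].
This gives a 27×18 integer matrix of rank 18; reducing to Smith normal form yields diagonal entries (1,1,1,1,1,1,1,1,1,1,1,1,1,1,1,1,1,2).

From H_k ≅ ker(∂_k) / im(∂_{k+1}) we obtain:

  H_0: rank C_0 − rank ∂_1 = 9 − 8 = 1, and the invariant factors of ∂_1 are all 1, so H_0 ≅ Z.
  H_1: rank ker ∂_1 − rank ∂_2 = (27 − 8) − 18 = 1, and ∂_2 has invariant factor 2 > 1, so H_1 ≅ Z ⊕ Z/2Z.
  H_2: rank ker ∂_2 − rank ∂_3 = (18 − 18) − 0 = 0, and there is no ∂_3, so H_2 ≅ 0.

Hence the Betti numbers are b_0 = 1, b_1 = 1, b_2 = 0.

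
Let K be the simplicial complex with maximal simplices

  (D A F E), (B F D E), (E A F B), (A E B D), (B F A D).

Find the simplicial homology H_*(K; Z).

H_0 ≅ Z,  H_1 = 0,  H_2 = 0,  H_3 ≅ Z.

K has 5 vertices, 10 edges, 10 triangles, 5 3-simplices.
rank ∂_0 = 0, rank ∂_1 = 4 ⇒ b_0 = 5 − 0 − 4 = 1; all invariant factors of ∂_1 are 1 so no torsion. So H_0 = Z.
rank ∂_1 = 4, rank ∂_2 = 6 ⇒ b_1 = 10 − 4 − 6 = 0; all invariant factors of ∂_2 are 1 so no torsion. So H_1 = 0.
rank ∂_2 = 6, rank ∂_3 = 4 ⇒ b_2 = 10 − 6 − 4 = 0; all invariant factors of ∂_3 are 1 so no torsion. So H_2 = 0.
rank ∂_3 = 4, rank ∂_4 = 0 ⇒ b_3 = 5 − 4 − 0 = 1. So H_3 = Z.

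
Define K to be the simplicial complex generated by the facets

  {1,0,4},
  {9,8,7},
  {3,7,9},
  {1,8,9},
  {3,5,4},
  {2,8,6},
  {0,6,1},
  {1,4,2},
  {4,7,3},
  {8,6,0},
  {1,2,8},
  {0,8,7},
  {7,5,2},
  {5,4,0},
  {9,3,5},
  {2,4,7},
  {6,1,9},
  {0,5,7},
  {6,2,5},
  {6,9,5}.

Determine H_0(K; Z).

Take the total order 0 < 1 < 2 < 3 < 4 < 5 < 6 < 7 < 8 < 9 on the vertex set. Then K (dimension 2) consists of the simplices:

  0-simplices (10): [0], [1], [2], [3], [4], [5], [6], [7], [8], [9]
  1-simplices (30): (30 of them)
  2-simplices (20): (20 of them)

so the chain groups are C_0 ≅ Z^10, C_1 ≅ Z^30, C_2 ≅ Z^20.

Boundary ∂_1: C_1 → C_0 maps an edge to its endpoints' difference, ∂[p,q] = q − p. For instance
  ∂[0,7] = [7] − [0].
As a 10×30 matrix over Z this has rank 9, with invariant factors (1,1,1,1,1,1,1,1,1).

∂_2: C_2 → C_1 acts by ∂[p,q,r] = [q,r] − [p,r] + [p,q]. For instance
  ∂[2,5,6] = [5,6] − [2,6] + [2,5],
  ∂[1,6,9] = [6,9] − [1,9] + [1,6].
The resulting 30×20 matrix has rank 20, and its Smith normal form has invariant factors (1,1,1,1,1,1,1,1,1,1,1,1,1,1,1,1,1,1,1,2).

From H_k ≅ ker(∂_k) / im(∂_{k+1}) we obtain:

  H_0: rank C_0 − rank ∂_1 = 10 − 9 = 1, and the invariant factors of ∂_1 are all 1, so H_0 ≅ Z.

(K is a triangulation of the Klein bottle.)

H_0 ≅ Z.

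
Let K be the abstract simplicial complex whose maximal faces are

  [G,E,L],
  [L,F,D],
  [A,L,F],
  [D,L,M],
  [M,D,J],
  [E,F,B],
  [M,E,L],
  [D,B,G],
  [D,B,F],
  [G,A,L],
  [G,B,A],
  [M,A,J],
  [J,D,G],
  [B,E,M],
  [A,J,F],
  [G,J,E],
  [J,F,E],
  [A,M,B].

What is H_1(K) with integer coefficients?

H_1 = Z^2.

Fix the vertex order A < B < D < E < F < G < J < L < M and write every simplex with vertices in increasing order. Then dim K = 2 and the simplices of K are:

  0-simplices (9): A, B, D, E, F, G, J, L, M
  1-simplices (27): AB, AF, AG, AJ, AL, AM, BD, BE, BF, BG, BM, DF, DG, DJ, DL, DM, EF, EG, EJ, EL, EM, FJ, FL, GJ, GL, JM, LM
  2-simplices (18): ABG, ABM, AFJ, AFL, AGL, AJM, BDF, BDG, BEF, BEM, DFL, DGJ, DJM, DLM, EFJ, EGJ, EGL, ELM

giving chain groups C_0 ≅ Z^9, C_1 ≅ Z^27, C_2 ≅ Z^18.

Boundary ∂_1: C_1 → C_0 is given by ∂[p,q] = [q] − [p]. For instance
  ∂EJ = J − E.
The 9×27 boundary matrix has rank 8 and Smith normal form diag(1,1,1,1,1,1,1,1).

∂_2: C_2 → C_1 acts by ∂[p,q,r] = [q,r] − [p,r] + [p,q]. For instance
  ∂ELM = LM − EM + EL,
  ∂ABM = BM − AM + AB.
The 27×18 boundary matrix has rank 17 and Smith normal form diag(1,1,1,1,1,1,1,1,1,1,1,1,1,1,1,1,1).

Reading off H_k = ker ∂_k / im ∂_{k+1}:

  H_1: rank ker ∂_1 − rank ∂_2 = (27 − 8) − 17 = 2, and the invariant factors of ∂_2 are all 1, so H_1 = Z^2.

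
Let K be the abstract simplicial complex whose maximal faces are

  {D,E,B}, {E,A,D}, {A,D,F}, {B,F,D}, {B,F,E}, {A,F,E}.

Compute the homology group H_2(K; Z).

H_2 ≅ Z.

We work with the vertex ordering A < B < D < E < F. The simplices of K, each written with vertices in increasing order, are:

  0-simplices (5): A, B, D, E, F
  1-simplices (9): AD, AE, AF, BD, BE, BF, DE, DF, EF
  2-simplices (6): ADE, ADF, AEF, BDE, BDF, BEF

Hence C_0 ≅ Z^5, C_1 ≅ Z^9, C_2 ≅ Z^6.

∂_1: C_1 → C_0 is given by ∂[p,q] = [q] − [p]. For instance
  ∂BF = F − B.
As a 5×9 matrix over Z this has rank 4, with invariant factors (1,1,1,1).

Boundary ∂_2: C_2 → C_1 sends each 2-simplex [p,q,r] to [q,r] − [p,r] + [p,q]. For instance
  ∂BDE = DE − BE + BD,
  ∂ADE = DE − AE + AD.
The resulting 9×6 matrix has rank 5, and its Smith normal form has invariant factors (1,1,1,1,1).

Computing H_k = (kernel of ∂_k) / (image of ∂_{k+1}):

  H_2: rank ker ∂_2 − rank ∂_3 = (6 − 5) − 0 = 1, and there is no ∂_3, so H_2 = Z.

(K is a triangulation of the 2-sphere S^2.)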